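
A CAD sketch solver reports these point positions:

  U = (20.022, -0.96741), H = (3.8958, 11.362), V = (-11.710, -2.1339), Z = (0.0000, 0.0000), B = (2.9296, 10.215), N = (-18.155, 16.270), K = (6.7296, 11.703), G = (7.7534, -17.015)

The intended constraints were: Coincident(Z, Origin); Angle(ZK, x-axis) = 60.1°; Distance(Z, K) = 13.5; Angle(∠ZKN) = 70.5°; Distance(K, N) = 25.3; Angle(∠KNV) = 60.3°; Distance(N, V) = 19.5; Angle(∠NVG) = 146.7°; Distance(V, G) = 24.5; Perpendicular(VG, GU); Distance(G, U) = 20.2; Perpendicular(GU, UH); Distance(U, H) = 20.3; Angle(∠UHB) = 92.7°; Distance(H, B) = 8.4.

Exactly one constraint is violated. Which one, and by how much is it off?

Distance(H, B) = 8.4 — off by 6.90.

Z = (0.00, 0.00) ✓; ZK at 60.10° ✓; |ZK| = 13.50 ✓; ∠ZKN = 70.50° ✓; |KN| = 25.30 ✓; ∠KNV = 60.30° ✓; |NV| = 19.50 ✓; ∠NVG = 146.7° ✓; |VG| = 24.50 ✓; ∠(VG, GU) = 90.00° ✓; |GU| = 20.20 ✓; ∠(GU, UH) = 90.00° ✓; |UH| = 20.30 ✓; ∠UHB = 92.71° ✓; |HB| = 1.500 ✗.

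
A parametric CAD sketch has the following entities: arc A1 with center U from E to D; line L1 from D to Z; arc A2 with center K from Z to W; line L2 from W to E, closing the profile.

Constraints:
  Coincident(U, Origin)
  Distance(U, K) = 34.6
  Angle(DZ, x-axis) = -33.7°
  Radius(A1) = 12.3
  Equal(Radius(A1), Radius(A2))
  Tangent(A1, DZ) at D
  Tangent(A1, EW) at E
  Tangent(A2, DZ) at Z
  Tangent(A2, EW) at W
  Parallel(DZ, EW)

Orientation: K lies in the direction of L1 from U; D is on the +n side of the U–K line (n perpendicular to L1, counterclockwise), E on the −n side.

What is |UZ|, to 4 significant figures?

36.72

The slot axis is L1's direction at -33.7°, so u = (cos -33.7°, sin -33.7°) = (0.8320, -0.5548) and n = (−sin -33.7°, cos -33.7°) = (0.5548, 0.8320). U is at the origin and K lies 34.6 along u from U, so K = 34.6·u = (28.79, -19.20). Tangency of A1 to both parallel lines with radius 12.3 puts D and E at U ± 12.3·n: D = (6.825, 10.23), E = (-6.825, -10.23). Equal radii place Z and W the same way about K: Z = K + 12.3·n = (35.61, -8.965), W = K − 12.3·n = (21.96, -29.43). Then |UZ| = |Z − U| = 36.72.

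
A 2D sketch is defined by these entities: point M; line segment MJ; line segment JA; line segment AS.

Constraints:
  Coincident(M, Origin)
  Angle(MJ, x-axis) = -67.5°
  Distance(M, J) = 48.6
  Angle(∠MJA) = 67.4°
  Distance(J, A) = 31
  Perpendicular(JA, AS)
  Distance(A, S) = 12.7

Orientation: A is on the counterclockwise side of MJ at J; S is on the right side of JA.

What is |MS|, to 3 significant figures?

58.9

∠MJA = 67.4°, so JA runs at -67.5° + (180° − 67.4°) = 45.1° from the x-axis; with |JA| = 31.0, A = J + 31.0·(cos 45.1°, sin 45.1°) = (40.5, -22.9). The perpendicularity gives AS at right angles to JA; with |AS| = 12.7 on the right of JA, S = A + 12.7·(0.708, -0.706) = (49.5, -31.9). Then |MS| = |S − M| = 58.9.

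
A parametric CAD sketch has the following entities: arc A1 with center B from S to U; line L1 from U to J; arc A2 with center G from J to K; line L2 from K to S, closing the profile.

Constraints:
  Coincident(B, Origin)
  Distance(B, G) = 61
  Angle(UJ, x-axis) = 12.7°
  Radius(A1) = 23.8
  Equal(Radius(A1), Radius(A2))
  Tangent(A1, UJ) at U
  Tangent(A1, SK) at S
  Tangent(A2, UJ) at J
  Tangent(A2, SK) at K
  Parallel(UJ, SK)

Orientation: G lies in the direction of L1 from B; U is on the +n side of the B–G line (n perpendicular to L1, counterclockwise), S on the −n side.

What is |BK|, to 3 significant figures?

65.5

The slot axis is L1's direction at 12.7°, so u = (cos 12.7°, sin 12.7°) = (0.976, 0.220) and n = (−sin 12.7°, cos 12.7°) = (-0.220, 0.976). B is at the origin and G lies 61.0 along u from B, so G = 61.0·u = (59.5, 13.4). Tangency of A1 to both parallel lines with radius 23.8 puts U and S at B ± 23.8·n: U = (-5.23, 23.2), S = (5.23, -23.2). Equal radii place J and K the same way about G: J = G + 23.8·n = (54.3, 36.6), K = G − 23.8·n = (64.7, -9.81). Then |BK| = |K − B| = 65.5.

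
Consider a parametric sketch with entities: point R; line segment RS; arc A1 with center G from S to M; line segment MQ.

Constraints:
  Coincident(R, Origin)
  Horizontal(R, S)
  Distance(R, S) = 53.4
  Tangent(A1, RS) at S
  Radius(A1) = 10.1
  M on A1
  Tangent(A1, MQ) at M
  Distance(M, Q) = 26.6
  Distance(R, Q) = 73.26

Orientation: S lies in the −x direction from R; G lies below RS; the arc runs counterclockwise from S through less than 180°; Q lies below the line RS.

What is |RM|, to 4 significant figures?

64.31

R is at the origin; R and S share the same y with |RS| = 53.4 and S on the −x side, so S = (-53.40, 0.000). The tangent condition forces GS to be normal to RS, so G = S + (0, -10.1) = (-53.40, -10.10). Since GM ⟂ MQ (tangency), |GQ| = √(10.1² + 26.6²) = 28.45 regardless of where M sits on A1. So Q lies on both circle(R, 73.26) and circle(G, 28.45); the below-RS intersection is Q = (-63.38, -36.75). M is the foot of the tangent from Q: M = (-63.50, -10.15).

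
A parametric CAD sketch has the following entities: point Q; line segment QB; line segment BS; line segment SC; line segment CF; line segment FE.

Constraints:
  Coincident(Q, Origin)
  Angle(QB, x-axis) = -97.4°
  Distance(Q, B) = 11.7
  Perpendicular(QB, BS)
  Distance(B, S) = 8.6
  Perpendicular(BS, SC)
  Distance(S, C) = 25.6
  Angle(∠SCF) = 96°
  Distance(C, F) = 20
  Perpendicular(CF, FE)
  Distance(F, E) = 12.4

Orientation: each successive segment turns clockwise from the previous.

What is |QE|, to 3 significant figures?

13.1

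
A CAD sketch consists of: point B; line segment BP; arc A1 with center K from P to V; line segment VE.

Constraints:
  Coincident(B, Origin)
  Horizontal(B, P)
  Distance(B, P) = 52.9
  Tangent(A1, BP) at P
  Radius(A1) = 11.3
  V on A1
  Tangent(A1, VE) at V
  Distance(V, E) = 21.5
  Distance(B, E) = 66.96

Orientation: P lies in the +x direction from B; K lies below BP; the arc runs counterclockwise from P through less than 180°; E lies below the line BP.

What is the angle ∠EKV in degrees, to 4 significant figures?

62.27°

B is at the origin; B and P share the same y with |BP| = 52.9 and P on the +x side, so P = (52.90, 0.000). Since A1 is tangent to BP there, KP ⟂ BP, so K = P + (0, -11.3) = (52.90, -11.30). Since KV ⟂ VE (tangency), |KE| = √(11.3² + 21.5²) = 24.29 regardless of where V sits on A1. So E lies on both circle(B, 66.96) and circle(K, 24.29); the below-BP intersection is E = (56.93, -35.25). V is the foot of the tangent from E: V = (43.91, -18.14).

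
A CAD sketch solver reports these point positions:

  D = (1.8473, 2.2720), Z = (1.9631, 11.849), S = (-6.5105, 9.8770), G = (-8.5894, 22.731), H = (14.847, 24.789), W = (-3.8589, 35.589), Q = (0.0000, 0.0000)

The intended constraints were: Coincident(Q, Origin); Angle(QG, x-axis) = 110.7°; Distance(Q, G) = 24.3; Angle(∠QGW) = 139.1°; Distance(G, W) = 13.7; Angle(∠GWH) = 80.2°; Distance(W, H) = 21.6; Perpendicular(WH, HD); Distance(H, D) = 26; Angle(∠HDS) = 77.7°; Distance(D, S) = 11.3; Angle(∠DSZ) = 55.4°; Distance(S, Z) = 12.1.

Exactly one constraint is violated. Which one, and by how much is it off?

Distance(S, Z) = 12.1 — off by 3.40.

Q = (0.00, 0.00) ✓; QG at 110.7° ✓; |QG| = 24.30 ✓; ∠QGW = 139.1° ✓; |GW| = 13.70 ✓; ∠GWH = 80.20° ✓; |WH| = 21.60 ✓; ∠(WH, HD) = 90.00° ✓; |HD| = 26.00 ✓; ∠HDS = 77.70° ✓; |DS| = 11.30 ✓; ∠DSZ = 55.40° ✓; |SZ| = 8.700 ✗.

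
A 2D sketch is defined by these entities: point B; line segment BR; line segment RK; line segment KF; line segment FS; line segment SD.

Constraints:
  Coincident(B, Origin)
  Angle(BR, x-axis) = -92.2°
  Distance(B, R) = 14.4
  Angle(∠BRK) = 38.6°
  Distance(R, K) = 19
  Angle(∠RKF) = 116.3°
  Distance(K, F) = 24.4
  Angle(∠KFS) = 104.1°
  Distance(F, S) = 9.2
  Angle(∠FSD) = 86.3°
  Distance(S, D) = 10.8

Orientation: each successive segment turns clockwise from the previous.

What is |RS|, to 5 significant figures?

35.985

∠RKF = 116.3° gives KF at 62.700° from the x-axis; with |KF| = 24.4, F = (-0.63669, 22.586). ∠KFS = 104.1° gives FS at -13.200° from the x-axis; with |FS| = 9.2, S = (8.3202, 20.485). Then |RS| = |S − R| = 35.985.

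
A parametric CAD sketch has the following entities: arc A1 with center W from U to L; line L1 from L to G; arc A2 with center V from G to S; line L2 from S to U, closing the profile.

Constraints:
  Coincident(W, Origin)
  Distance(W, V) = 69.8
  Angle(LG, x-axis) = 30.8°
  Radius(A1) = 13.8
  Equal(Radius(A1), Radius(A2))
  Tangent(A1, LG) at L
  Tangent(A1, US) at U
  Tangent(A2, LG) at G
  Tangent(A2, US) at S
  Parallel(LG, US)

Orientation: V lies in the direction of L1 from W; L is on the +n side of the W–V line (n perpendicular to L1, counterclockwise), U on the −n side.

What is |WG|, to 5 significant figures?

71.151

The slot axis is L1's direction at 30.8°, so u = (cos 30.8°, sin 30.8°) = (0.85896, 0.51204) and n = (−sin 30.8°, cos 30.8°) = (-0.51204, 0.85896). W is at the origin and V lies 69.8 along u from W, so V = 69.8·u = (59.955, 35.741). Tangency of A1 to both parallel lines with radius 13.8 puts L and U at W ± 13.8·n: L = (-7.0662, 11.854), U = (7.0662, -11.854). Equal radii place G and S the same way about V: G = V + 13.8·n = (52.889, 47.594), S = V − 13.8·n = (67.022, 23.887). Then |WG| = |G − W| = 71.151.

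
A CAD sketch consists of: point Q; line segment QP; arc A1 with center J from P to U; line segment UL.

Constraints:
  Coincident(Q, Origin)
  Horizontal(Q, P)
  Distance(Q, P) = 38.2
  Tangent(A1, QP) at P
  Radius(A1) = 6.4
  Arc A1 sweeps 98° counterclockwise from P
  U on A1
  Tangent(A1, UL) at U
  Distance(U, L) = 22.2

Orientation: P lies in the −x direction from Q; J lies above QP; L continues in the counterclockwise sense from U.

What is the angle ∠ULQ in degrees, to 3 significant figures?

42.1°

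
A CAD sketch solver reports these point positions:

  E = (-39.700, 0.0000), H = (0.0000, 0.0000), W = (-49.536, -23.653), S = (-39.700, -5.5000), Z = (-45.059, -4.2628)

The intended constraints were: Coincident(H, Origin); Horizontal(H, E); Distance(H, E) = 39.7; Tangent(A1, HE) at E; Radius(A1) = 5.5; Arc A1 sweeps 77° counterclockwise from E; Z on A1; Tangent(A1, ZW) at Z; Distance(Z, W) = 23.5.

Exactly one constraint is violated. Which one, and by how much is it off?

Distance(Z, W) = 23.5 — off by 3.60.

H = (0.00, 0.00) ✓; H.y = 0.00, E.y = 0.00 ✓; |HE| = 39.70 ✓; ∠(SE, EH) = 90.00° ✓; |SE| = 5.500 ✓; bearing(S→Z) − bearing(S→E) = 77.00° ✓; |SZ| = 5.500 ✓; ∠(SZ, ZW) = 90.00° ✓; |ZW| = 19.90 ✗.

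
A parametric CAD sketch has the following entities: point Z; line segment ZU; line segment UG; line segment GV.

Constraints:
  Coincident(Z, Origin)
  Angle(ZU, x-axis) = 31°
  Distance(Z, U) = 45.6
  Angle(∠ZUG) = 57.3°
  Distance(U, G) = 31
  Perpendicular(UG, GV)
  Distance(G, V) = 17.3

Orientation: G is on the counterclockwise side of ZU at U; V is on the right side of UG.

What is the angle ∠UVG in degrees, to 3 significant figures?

60.8°

Z is at the origin; ZU runs at 31.0° with length 45.6, so U = 45.6·(cos 31.0°, sin 31.0°) = (39.1, 23.5). ∠ZUG = 57.3°, so UG runs at 31.0° + (180° − 57.3°) = 154° from the x-axis; with |UG| = 31.0, G = U + 31.0·(cos 154°, sin 154°) = (11.3, 37.2). UG is perpendicular to GV; with |GV| = 17.3 on the right of UG, V = G + 17.3·(0.443, 0.896) = (19.0, 52.7). Then cos ∠UVG = VU·VG / (|VU||VG|), giving 60.8°.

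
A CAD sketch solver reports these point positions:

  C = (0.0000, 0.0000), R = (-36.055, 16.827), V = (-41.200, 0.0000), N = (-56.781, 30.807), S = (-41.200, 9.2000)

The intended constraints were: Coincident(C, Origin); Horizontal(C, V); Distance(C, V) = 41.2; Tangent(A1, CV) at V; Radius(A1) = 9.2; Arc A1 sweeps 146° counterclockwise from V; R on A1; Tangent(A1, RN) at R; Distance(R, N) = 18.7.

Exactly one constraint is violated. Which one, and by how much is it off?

Distance(R, N) = 18.7 — off by 6.30.

C = (0.00, 0.00) ✓; C.y = 0.00, V.y = 0.00 ✓; |CV| = 41.20 ✓; ∠(SV, VC) = 90.00° ✓; |SV| = 9.200 ✓; bearing(S→R) − bearing(S→V) = 146.0° ✓; |SR| = 9.200 ✓; ∠(SR, RN) = 90.00° ✓; |RN| = 25.00 ✗.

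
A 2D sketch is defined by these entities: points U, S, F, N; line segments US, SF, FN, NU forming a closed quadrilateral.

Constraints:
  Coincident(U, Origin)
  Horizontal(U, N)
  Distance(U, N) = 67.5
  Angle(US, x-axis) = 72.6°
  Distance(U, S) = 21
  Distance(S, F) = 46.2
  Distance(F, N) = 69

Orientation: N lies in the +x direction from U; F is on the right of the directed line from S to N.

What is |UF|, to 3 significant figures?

26.3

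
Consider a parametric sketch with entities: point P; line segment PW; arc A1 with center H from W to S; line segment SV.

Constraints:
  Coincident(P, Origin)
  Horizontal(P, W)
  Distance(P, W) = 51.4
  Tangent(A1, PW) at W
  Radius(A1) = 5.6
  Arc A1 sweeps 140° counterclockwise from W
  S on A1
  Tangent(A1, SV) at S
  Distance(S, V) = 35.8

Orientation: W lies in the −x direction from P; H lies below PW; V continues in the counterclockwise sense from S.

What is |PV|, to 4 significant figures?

42.93

P is at the origin; P and W share the same y with |PW| = 51.4 and W on the −x side, so W = (-51.40, 0.000). The tangent condition forces HW to be normal to PW, so H = W + (0, -5.6) = (-51.40, -5.600). On A1, W sits at bearing 90° from H; a 140° counterclockwise sweep puts S at bearing 230°, so S = H + 5.6·(cos 230°, sin 230°) = (-55.00, -9.890). A1 meets SV tangentially, so HS is at right angles to SV, so SV runs along (−sin 230°, cos 230°); with |SV| = 35.8, V = (-27.58, -32.90). Then |PV| = |V − P| = 42.93.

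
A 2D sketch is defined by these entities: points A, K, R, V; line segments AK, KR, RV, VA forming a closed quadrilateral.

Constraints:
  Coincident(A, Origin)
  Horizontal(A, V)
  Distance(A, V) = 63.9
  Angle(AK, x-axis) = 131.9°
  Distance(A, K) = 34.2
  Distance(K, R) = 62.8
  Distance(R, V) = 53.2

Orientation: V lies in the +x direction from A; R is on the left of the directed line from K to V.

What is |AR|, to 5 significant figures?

58.538

A is at the origin; A and V share the same y with |AV| = 63.9 and V in +x, so V = (63.9, 0). AK runs at 131.9° with |AK| = 34.2, so K = (-22.840, 25.455). R is determined by |KR| = 62.8 and |RV| = 53.2 together: it lies at the intersection of circle(K, 62.8) and circle(V, 53.2). With |KV| = 90.398, the foot of the radical line on KV is 51.358 from K and the perpendicular offset is √(62.8² − 51.358²) = 36.141. Taking the left-of-KV solution: R = (36.617, 45.672).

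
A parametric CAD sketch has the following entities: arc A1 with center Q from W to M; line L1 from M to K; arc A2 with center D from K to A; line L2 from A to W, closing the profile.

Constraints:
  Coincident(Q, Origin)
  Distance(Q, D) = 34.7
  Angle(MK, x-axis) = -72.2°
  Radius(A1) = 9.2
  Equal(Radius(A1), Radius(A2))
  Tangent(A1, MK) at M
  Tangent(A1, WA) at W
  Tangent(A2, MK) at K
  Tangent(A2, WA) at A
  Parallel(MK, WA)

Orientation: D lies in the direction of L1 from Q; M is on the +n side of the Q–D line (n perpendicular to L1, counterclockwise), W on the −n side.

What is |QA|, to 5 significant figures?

35.899

The slot axis is L1's direction at -72.2°, so u = (cos -72.2°, sin -72.2°) = (0.30570, -0.95213) and n = (−sin -72.2°, cos -72.2°) = (0.95213, 0.30570). Q is at the origin and D lies 34.7 along u from Q, so D = 34.7·u = (10.608, -33.039). Tangency of A1 to both parallel lines with radius 9.2 puts M and W at Q ± 9.2·n: M = (8.7596, 2.8124), W = (-8.7596, -2.8124). Equal radii place K and A the same way about D: K = D + 9.2·n = (19.367, -30.226), A = D − 9.2·n = (1.8480, -35.851). Then |QA| = |A − Q| = 35.899.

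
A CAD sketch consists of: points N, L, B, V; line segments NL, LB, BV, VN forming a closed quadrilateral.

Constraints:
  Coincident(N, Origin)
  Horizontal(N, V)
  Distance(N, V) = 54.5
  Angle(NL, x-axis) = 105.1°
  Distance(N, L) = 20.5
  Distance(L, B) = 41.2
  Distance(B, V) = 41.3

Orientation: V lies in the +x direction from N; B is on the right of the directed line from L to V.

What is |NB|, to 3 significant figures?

22.3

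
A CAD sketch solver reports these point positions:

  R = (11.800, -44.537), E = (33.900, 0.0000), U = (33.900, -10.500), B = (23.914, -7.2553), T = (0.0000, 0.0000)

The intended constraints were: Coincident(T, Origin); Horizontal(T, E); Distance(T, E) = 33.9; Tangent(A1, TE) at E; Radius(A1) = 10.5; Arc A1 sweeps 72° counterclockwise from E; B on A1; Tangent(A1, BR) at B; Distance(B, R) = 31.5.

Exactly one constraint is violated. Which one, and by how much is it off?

Distance(B, R) = 31.5 — off by 7.70.

T = (0.00, 0.00) ✓; T.y = 0.00, E.y = 0.00 ✓; |TE| = 33.90 ✓; ∠(UE, ET) = 90.00° ✓; |UE| = 10.50 ✓; bearing(U→B) − bearing(U→E) = 72.00° ✓; |UB| = 10.50 ✓; ∠(UB, BR) = 90.00° ✓; |BR| = 39.20 ✗.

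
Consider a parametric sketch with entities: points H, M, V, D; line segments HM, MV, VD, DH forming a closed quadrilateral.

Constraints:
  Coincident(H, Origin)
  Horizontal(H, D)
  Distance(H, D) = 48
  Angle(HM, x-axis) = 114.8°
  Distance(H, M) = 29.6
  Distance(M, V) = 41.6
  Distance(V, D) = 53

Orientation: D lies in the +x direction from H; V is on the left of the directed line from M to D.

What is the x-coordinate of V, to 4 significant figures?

23.88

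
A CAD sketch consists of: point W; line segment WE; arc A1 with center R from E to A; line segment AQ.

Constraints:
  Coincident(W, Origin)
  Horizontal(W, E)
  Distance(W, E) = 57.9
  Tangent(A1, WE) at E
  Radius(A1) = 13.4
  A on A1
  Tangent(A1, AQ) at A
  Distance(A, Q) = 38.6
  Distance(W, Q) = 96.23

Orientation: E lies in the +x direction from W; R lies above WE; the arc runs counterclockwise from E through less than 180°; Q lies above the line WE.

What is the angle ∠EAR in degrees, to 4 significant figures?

57.26°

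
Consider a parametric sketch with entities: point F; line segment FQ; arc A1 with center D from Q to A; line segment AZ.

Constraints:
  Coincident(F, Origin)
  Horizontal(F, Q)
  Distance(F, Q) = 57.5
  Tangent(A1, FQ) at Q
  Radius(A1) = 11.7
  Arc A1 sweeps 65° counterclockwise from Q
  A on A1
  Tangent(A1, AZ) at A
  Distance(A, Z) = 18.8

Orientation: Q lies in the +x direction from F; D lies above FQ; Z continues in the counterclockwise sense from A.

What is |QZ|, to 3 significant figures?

30.2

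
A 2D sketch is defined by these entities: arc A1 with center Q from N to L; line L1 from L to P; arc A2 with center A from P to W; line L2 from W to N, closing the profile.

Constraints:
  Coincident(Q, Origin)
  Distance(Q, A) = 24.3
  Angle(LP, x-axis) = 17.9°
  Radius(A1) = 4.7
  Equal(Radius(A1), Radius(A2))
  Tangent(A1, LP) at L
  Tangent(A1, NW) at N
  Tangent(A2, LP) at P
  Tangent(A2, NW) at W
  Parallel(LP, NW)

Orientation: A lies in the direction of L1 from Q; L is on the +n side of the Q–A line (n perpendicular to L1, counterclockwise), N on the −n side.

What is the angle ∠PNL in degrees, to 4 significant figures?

68.85°

The slot axis is L1's direction at 17.9°, so u = (cos 17.9°, sin 17.9°) = (0.9516, 0.3074) and n = (−sin 17.9°, cos 17.9°) = (-0.3074, 0.9516). Q is at the origin and A lies 24.3 along u from Q, so A = 24.3·u = (23.12, 7.469). Tangency of A1 to both parallel lines with radius 4.7 puts L and N at Q ± 4.7·n: L = (-1.445, 4.472), N = (1.445, -4.472). Equal radii place P and W the same way about A: P = A + 4.7·n = (21.68, 11.94), W = A − 4.7·n = (24.57, 2.996). Then cos ∠PNL = NP·NL / (|NP||NL|), giving 68.85°.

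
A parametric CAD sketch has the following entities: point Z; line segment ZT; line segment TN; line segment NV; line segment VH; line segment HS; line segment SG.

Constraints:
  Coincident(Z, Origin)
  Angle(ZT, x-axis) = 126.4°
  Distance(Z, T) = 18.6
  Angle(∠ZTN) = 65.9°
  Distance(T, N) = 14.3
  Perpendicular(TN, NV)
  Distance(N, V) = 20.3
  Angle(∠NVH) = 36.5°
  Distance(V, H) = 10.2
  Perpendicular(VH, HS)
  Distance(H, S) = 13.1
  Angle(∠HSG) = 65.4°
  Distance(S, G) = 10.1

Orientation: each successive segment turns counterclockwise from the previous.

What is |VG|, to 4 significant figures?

8.953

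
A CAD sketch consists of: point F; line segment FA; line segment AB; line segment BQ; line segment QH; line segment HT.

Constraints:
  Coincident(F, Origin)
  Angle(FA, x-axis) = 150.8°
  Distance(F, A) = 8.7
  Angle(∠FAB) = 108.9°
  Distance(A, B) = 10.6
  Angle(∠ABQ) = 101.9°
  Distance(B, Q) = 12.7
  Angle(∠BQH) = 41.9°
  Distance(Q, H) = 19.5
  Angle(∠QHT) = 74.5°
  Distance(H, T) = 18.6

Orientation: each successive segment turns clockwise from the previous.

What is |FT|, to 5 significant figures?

24.025

F is at the origin; FA runs at 150.8° with length 8.7, so A = (-7.5944, 4.2444). ∠FAB = 108.9° gives AB at 79.700° from the x-axis; with |AB| = 10.6, B = (-5.6991, 14.674). ∠ABQ = 101.9° gives BQ at 1.6000° from the x-axis; with |BQ| = 12.7, Q = (6.9959, 15.028). ∠BQH = 41.9° gives QH at -136.50° from the x-axis; with |QH| = 19.5, H = (-7.1489, 1.6053). ∠QHT = 74.5° gives HT at 118.00° from the x-axis; with |HT| = 18.6, T = (-15.881, 18.028). Then |FT| = |T − F| = 24.025.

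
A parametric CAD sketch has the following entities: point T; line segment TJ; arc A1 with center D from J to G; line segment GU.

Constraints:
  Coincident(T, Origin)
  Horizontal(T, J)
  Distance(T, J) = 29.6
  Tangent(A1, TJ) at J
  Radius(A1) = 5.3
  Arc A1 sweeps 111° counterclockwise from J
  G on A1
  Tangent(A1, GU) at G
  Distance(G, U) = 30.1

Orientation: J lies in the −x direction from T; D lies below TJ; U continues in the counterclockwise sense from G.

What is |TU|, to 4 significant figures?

42.55

On A1, J sits at bearing 90° from D; a 111° counterclockwise sweep puts G at bearing 201°, so G = D + 5.3·(cos 201°, sin 201°) = (-34.55, -7.199). A1 meets GU tangentially, so DG is at right angles to GU, so GU runs along (−sin 201°, cos 201°); with |GU| = 30.1, U = (-23.76, -35.30). Then |TU| = |U − T| = 42.55.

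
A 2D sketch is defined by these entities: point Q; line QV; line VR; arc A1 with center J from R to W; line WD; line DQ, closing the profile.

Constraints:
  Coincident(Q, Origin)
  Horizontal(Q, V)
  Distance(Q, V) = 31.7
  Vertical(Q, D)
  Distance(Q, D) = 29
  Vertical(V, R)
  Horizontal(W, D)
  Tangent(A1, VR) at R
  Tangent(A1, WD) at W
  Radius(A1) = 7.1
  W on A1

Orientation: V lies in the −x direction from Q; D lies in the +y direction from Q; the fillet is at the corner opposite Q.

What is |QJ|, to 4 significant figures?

32.94

Q is at the origin; QV is horizontal with |QV| = 31.7 and V on the −x side, so V = (-31.70, 0.000). Q and D share the same x with |QD| = 29.0 and D on the +y side, so D = (0.000, 29.00). The virtual corner opposite Q is at (-31.70, 29.00). A1 meets VR tangentially, so JR is at right angles to VR and A1 meets WD tangentially, so JW is at right angles to WD, with radius 7.1, so the center J sits 7.1 in from both sides at J = (-24.60, 21.90). Then |QJ| = |J − Q| = 32.94.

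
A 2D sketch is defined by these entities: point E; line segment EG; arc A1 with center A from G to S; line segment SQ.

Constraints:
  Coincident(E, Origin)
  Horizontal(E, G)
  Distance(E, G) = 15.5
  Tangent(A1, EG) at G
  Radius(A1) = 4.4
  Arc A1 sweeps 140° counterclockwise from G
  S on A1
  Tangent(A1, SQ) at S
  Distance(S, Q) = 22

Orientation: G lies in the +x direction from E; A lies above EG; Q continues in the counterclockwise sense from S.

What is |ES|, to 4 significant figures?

19.91

Tangency of A1 to EG means the radius AG is perpendicular to EG, so A = G + (0, 4.4) = (15.50, 4.400). On A1, G sits at bearing -90° from A; a 140° counterclockwise sweep puts S at bearing 50°, so S = A + 4.4·(cos 50°, sin 50°) = (18.33, 7.771). Then |ES| = |S − E| = 19.91.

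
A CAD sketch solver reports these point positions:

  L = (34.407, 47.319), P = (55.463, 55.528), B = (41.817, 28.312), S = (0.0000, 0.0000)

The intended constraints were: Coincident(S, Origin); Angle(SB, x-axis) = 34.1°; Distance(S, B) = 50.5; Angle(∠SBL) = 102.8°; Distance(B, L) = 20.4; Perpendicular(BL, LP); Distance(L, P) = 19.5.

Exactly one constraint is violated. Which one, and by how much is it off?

Distance(L, P) = 19.5 — off by 3.10.

S = (0.00, 0.00) ✓; SB at 34.10° ✓; |SB| = 50.50 ✓; ∠SBL = 102.8° ✓; |BL| = 20.40 ✓; ∠(BL, LP) = 90.00° ✓; |LP| = 22.60 ✗.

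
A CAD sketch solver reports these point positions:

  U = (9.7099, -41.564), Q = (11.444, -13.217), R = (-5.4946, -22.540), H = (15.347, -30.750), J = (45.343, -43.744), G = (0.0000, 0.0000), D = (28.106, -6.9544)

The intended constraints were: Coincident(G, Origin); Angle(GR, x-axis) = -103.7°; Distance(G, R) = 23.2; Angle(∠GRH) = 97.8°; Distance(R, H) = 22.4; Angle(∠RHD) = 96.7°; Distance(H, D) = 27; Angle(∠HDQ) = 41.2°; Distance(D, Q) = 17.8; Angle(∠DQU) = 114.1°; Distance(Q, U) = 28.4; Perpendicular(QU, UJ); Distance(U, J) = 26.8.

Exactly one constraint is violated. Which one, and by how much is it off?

Distance(U, J) = 26.8 — off by 8.90.

G = (0.00, 0.00) ✓; GR at -103.7° ✓; |GR| = 23.20 ✓; ∠GRH = 97.80° ✓; |RH| = 22.40 ✓; ∠RHD = 96.70° ✓; |HD| = 27.00 ✓; ∠HDQ = 41.20° ✓; |DQ| = 17.80 ✓; ∠DQU = 114.1° ✓; |QU| = 28.40 ✓; ∠(QU, UJ) = 90.00° ✓; |UJ| = 35.70 ✗.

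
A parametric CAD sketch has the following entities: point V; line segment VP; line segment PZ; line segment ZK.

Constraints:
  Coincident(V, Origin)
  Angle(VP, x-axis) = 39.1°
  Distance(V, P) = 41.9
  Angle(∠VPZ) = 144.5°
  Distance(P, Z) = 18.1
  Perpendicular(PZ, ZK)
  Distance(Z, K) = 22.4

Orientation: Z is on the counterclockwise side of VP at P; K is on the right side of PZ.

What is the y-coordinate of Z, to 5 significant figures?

43.875

V is at the origin; VP runs at 39.1° with length 41.9, so P = 41.9·(cos 39.1°, sin 39.1°) = (32.516, 26.425). ∠VPZ = 144.5°, so PZ runs at 39.1° + (180° − 144.5°) = 74.600° from the x-axis; with |PZ| = 18.1, Z = P + 18.1·(cos 74.600°, sin 74.600°) = (37.323, 43.875). So Z.y = 43.875.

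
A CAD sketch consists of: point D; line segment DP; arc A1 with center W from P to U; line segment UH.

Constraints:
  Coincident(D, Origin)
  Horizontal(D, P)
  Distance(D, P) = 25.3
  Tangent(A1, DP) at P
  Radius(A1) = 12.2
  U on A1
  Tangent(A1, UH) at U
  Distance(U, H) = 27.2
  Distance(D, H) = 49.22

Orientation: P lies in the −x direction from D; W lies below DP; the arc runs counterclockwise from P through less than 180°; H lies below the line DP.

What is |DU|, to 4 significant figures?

40.28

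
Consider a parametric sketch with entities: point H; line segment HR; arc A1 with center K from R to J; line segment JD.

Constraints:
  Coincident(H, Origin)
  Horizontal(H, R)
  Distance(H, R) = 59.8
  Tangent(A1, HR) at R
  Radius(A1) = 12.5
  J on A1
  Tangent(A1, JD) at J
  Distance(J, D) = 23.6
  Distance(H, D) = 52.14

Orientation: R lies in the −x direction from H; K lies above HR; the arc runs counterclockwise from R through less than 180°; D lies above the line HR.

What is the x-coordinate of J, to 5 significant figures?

-47.775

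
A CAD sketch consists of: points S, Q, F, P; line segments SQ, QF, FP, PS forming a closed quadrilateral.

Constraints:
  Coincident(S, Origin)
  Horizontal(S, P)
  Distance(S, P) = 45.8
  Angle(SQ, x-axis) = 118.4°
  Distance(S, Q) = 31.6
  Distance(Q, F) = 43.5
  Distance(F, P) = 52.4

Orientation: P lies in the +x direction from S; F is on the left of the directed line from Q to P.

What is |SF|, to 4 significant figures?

53.13

Checks: |QF| = 43.50 ✓; |FP| = 52.40 ✓.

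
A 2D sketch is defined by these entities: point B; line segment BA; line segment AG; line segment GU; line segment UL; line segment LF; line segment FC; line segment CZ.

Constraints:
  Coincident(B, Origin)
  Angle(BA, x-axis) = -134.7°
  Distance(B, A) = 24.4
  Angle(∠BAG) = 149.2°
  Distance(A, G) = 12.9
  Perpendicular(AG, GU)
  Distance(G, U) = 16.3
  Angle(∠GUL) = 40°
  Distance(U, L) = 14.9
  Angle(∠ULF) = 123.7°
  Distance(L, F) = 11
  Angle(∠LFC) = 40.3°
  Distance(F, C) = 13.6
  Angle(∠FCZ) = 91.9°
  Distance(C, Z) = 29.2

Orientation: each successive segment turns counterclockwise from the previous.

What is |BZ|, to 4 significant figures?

9.653

B is at the origin; BA runs at -134.7° with length 24.4, so A = (-17.16, -17.34). ∠BAG = 149.2° gives AG at -103.9° from the x-axis; with |AG| = 12.9, G = (-20.26, -29.87). AG ⟂ GU, so GU runs at -13.90°; with |GU| = 16.3, U = (-4.439, -33.78). ∠GUL = 40.0° gives UL at 126.1° from the x-axis; with |UL| = 14.9, L = (-13.22, -21.74). ∠ULF = 123.7° gives LF at -177.6° from the x-axis; with |LF| = 11.0, F = (-24.21, -22.20). ∠LFC = 40.3° gives FC at -37.90° from the x-axis; with |FC| = 13.6, C = (-13.48, -30.56). ∠FCZ = 91.9° gives CZ at 50.20° from the x-axis; with |CZ| = 29.2, Z = (5.214, -8.123). Then |BZ| = |Z − B| = 9.653.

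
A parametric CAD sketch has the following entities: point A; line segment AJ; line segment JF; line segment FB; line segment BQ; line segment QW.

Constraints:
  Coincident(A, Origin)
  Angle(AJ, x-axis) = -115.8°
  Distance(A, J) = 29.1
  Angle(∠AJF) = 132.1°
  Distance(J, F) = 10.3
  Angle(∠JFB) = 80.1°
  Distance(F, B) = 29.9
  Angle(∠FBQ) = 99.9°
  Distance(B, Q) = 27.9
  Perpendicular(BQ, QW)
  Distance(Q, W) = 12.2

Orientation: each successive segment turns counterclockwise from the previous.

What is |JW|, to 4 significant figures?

28.55

∠FBQ = 99.9° gives BQ at 112.1° from the x-axis; with |BQ| = 27.9, Q = (6.070, 5.952). BQ is perpendicular to QW, so QW runs at -157.9°; with |QW| = 12.2, W = (-5.234, 1.362). Then |JW| = |W − J| = 28.55.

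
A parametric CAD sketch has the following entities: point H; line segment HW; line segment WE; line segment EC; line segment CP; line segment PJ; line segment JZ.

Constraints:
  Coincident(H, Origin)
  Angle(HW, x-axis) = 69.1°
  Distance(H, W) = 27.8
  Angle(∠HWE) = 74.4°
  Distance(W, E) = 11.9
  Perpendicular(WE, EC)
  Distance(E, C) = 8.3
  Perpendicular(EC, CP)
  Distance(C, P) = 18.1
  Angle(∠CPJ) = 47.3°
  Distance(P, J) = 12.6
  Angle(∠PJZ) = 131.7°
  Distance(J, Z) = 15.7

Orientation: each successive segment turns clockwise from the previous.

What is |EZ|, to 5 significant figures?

6.1806

H is at the origin; HW runs at 69.1° with length 27.8, so W = (9.9173, 25.971). ∠HWE = 74.4° gives WE at -36.500° from the x-axis; with |WE| = 11.9, E = (19.483, 18.892). WE ⟂ EC, so EC runs at -126.50°; with |EC| = 8.3, C = (14.546, 12.220). EC is perpendicular to CP, so CP runs at 143.50°; with |CP| = 18.1, P = (-0.0036253, 22.987). ∠CPJ = 47.3° gives PJ at 10.800° from the x-axis; with |PJ| = 12.6, J = (12.373, 25.348). ∠PJZ = 131.7° gives JZ at -37.500° from the x-axis; with |JZ| = 15.7, Z = (24.829, 15.790). Then |EZ| = |Z − E| = 6.1806.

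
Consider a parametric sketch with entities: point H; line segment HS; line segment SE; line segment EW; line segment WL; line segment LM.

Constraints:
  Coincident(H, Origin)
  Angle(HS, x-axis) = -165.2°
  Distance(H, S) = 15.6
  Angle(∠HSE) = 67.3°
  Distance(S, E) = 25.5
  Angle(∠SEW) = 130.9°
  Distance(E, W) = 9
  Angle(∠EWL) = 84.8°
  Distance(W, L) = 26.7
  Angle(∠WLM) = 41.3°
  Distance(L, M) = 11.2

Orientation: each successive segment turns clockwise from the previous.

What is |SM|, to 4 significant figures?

16.77

H is at the origin; HS runs at -165.2° with length 15.6, so S = (-15.08, -3.985). ∠HSE = 67.3° gives SE at 82.10° from the x-axis; with |SE| = 25.5, E = (-11.58, 21.27). ∠SEW = 130.9° gives EW at 33.00° from the x-axis; with |EW| = 9.0, W = (-4.030, 26.17). ∠EWL = 84.8° gives WL at -62.20° from the x-axis; with |WL| = 26.7, L = (8.423, 2.556). ∠WLM = 41.3° gives LM at 159.1° from the x-axis; with |LM| = 11.2, M = (-2.040, 6.552). Then |SM| = |M − S| = 16.77.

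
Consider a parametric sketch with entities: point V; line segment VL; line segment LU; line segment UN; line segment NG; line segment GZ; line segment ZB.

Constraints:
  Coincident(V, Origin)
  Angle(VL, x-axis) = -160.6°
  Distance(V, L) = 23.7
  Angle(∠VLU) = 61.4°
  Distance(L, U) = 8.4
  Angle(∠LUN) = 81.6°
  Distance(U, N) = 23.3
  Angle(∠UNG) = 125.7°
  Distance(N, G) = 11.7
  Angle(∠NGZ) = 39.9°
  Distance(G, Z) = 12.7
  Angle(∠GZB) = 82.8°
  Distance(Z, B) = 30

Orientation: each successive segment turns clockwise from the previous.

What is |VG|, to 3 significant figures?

18.4

∠LUN = 81.6° gives UN at -17.6° from the x-axis; with |UN| = 23.3, N = (1.20, -6.63). ∠UNG = 125.7° gives NG at -71.9° from the x-axis; with |NG| = 11.7, G = (4.83, -17.7). Then |VG| = |G − V| = 18.4.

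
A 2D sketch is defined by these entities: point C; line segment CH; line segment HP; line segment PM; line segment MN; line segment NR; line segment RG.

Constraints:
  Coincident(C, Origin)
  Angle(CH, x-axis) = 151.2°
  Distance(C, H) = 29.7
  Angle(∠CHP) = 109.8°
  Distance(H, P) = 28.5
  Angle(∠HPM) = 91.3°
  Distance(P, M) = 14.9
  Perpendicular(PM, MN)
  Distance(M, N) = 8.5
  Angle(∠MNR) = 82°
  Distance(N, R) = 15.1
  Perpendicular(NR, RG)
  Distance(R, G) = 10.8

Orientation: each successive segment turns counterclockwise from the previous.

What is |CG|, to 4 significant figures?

50.46

∠MNR = 82.0° gives NR at 138.1° from the x-axis; with |NR| = 15.1, R = (-42.54, -0.3773). NR ⟂ RG, so RG runs at -131.9°; with |RG| = 10.8, G = (-49.76, -8.416). Then |CG| = |G − C| = 50.46.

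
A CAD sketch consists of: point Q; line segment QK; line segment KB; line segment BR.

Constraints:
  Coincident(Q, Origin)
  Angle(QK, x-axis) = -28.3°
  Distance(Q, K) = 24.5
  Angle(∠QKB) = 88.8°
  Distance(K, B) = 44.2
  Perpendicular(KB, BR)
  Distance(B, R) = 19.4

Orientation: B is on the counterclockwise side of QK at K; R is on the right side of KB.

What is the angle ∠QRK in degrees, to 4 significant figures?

21.44°

Q is at the origin; QK runs at -28.3° with length 24.5, so K = 24.5·(cos -28.3°, sin -28.3°) = (21.57, -11.62). ∠QKB = 88.8°, so KB runs at -28.3° + (180° − 88.8°) = 62.90° from the x-axis; with |KB| = 44.2, B = K + 44.2·(cos 62.90°, sin 62.90°) = (41.71, 27.73). The perpendicularity gives BR at right angles to KB; with |BR| = 19.4 on the right of KB, R = B + 19.4·(0.8902, -0.4555) = (58.98, 18.89). Then cos ∠QRK = RQ·RK / (|RQ||RK|), giving 21.44°.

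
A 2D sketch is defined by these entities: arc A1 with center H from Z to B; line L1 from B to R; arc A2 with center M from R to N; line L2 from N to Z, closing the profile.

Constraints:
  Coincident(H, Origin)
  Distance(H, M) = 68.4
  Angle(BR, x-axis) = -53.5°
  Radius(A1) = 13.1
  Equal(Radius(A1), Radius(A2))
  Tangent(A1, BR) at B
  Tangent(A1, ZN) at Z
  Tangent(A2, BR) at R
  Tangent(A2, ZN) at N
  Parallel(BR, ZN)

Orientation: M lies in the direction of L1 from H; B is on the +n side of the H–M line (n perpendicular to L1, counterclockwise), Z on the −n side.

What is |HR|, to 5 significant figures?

69.643

Tangency of A1 to both parallel lines with radius 13.1 puts B and Z at H ± 13.1·n: B = (10.531, 7.7922), Z = (-10.531, -7.7922). Equal radii place R and N the same way about M: R = M + 13.1·n = (51.216, -47.192), N = M − 13.1·n = (30.155, -62.776). Then |HR| = |R − H| = 69.643.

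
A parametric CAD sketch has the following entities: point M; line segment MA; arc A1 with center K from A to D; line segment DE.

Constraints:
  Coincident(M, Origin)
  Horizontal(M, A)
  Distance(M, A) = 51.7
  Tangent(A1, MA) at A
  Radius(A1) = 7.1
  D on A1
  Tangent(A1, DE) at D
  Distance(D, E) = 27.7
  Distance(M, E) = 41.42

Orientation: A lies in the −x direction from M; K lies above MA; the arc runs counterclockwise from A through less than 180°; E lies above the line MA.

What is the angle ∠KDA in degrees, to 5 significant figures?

60.575°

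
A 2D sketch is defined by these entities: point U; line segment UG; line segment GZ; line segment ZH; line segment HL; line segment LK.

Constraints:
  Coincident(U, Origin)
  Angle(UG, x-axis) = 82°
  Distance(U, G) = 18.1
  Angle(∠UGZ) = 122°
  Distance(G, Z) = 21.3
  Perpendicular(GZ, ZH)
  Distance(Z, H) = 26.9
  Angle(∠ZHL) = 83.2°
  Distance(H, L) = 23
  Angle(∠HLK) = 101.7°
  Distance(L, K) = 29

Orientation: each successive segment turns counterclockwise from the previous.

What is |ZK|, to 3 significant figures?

25.8

U is at the origin; UG runs at 82.0° with length 18.1, so G = (2.52, 17.9). ∠UGZ = 122.0° gives GZ at 140° from the x-axis; with |GZ| = 21.3, Z = (-13.8, 31.6). GZ ⟂ ZH, so ZH runs at -130°; with |ZH| = 26.9, H = (-31.1, 11.0). ∠ZHL = 83.2° gives HL at -33.2° from the x-axis; with |HL| = 23.0, L = (-11.8, -1.59). ∠HLK = 101.7° gives LK at 45.1° from the x-axis; with |LK| = 29.0, K = (8.63, 19.0). Then |ZK| = |K − Z| = 25.8.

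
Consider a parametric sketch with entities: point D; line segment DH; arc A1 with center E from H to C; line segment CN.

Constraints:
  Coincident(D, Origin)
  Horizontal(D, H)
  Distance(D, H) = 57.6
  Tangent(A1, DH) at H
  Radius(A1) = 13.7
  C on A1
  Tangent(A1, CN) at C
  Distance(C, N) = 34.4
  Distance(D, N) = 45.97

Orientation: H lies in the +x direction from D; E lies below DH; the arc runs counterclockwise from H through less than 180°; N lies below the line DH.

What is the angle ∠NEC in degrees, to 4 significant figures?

68.28°

Checks: D = (0.00, 0.00) ✓; |EC| = 13.70 ✓; ∠(EC, CN) = 90.00° ✓; |CN| = 34.40 ✓; |DN| = 45.97 ✓.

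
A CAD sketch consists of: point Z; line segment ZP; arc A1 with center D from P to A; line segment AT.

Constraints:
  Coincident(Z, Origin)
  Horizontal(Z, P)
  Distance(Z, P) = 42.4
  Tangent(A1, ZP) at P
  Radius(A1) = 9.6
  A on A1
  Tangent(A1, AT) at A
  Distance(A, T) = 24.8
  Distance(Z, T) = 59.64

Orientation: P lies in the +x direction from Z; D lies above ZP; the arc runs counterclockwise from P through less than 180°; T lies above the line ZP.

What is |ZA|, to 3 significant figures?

53.1

Z is at the origin; Z and P share the same y with |ZP| = 42.4 and P on the +x side, so P = (42.4, 0.00). A1 meets ZP tangentially, so DP is at right angles to ZP, so D = P + (0, 9.6) = (42.4, 9.60). Since DA ⟂ AT (tangency), |DT| = √(9.6² + 24.8²) = 26.6 regardless of where A sits on A1. So T lies on both circle(Z, 59.64) and circle(D, 26.6); the above-ZP intersection is T = (47.8, 35.6). A is the foot of the tangent from T: A = (51.9, 11.2).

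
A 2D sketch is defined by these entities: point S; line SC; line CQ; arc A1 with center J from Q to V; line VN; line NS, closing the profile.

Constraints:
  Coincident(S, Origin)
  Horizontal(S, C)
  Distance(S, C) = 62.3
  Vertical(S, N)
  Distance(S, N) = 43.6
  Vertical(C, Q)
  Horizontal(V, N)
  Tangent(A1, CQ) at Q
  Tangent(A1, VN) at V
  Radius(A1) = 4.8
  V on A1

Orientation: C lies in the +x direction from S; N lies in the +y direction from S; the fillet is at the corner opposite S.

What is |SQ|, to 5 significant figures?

73.394

S is at the origin; SC is horizontal with |SC| = 62.3 and C on the +x side, so C = (62.300, 0.0000). SN is vertical with |SN| = 43.6 and N on the +y side, so N = (0.0000, 43.600). The virtual corner opposite S is at (62.300, 43.600). The tangent condition forces JQ to be normal to CQ and since A1 is tangent to VN there, JV ⟂ VN, with radius 4.8, so the center J sits 4.8 in from both sides at J = (57.500, 38.800). That places the tangent points at Q = (62.300, 38.800) on CQ and V = (57.500, 43.600) on VN. Then |SQ| = |Q − S| = 73.394.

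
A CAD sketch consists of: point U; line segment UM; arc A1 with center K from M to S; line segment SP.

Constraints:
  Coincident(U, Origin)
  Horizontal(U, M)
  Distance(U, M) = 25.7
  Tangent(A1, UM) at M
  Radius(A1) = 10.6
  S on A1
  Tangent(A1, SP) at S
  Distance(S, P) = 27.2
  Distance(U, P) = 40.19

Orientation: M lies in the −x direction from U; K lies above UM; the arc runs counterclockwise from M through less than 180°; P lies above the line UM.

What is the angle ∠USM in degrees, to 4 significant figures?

101.4°

Checks: |KS| = 10.60 ✓; ∠(KS, SP) = 90.00° ✓; |SP| = 27.20 ✓; |UP| = 40.19 ✓.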